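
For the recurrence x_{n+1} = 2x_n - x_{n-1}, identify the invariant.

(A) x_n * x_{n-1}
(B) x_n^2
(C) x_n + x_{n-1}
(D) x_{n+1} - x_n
D

For the recurrence x_{n+1} = 2x_n - x_{n-1}:

If x_{n+1} = 2x_n - x_{n-1}, then:
x_{n+1} - x_n = x_n - x_{n-1}
The first difference is constant throughout the sequence.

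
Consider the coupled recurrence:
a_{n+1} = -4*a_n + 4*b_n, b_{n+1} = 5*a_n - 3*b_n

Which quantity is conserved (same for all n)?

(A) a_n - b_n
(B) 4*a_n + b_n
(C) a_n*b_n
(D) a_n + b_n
D

Replace a_n by a_{n+1} = -4*a_n + 4*b_n and b_n by b_{n+1} = 5*a_n - 3*b_n in each option and simplify:
(A) a_n - b_n  ->  (-4*a_n + 4*b_n) - (5*a_n - 3*b_n) = -9*a_n + 7*b_n   [not conserved]
(B) 4*a_n + b_n  ->  4*(-4*a_n + 4*b_n) + (5*a_n - 3*b_n) = -11*a_n + 13*b_n   [not conserved]
(C) a_n*b_n  ->  (-4*a_n + 4*b_n)*(5*a_n - 3*b_n) = -20*a_n^2 + 32*a_n*b_n - 12*b_n^2   [not conserved]
(D) a_n + b_n  ->  (-4*a_n + 4*b_n) + (5*a_n - 3*b_n) = a_n + b_n   [conserved]

Only (D) a_n + b_n returns to itself after one step, so it is the conserved quantity.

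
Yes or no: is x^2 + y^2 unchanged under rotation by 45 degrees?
Yes

Applying rotation by 45 degrees: x' = x*cos(45 degrees) - y*sin(45 degrees) = sqrt(2)x/2 - sqrt(2)y/2, y' = x*sin(45 degrees) + y*cos(45 degrees) = sqrt(2)x/2 + sqrt(2)y/2

Substituting into x^2 + y^2:
(sqrt(2)x/2 - sqrt(2)y/2)^2 + (sqrt(2)x/2 + sqrt(2)y/2)^2
= x^2 + y^2

This equals the original expression x^2 + y^2, so it IS invariant.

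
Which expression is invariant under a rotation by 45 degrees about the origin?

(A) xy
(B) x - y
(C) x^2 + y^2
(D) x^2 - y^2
C

A rotation by 45 degrees sends (x, y) to (sqrt(2)x/2 - sqrt(2)y/2, sqrt(2)x/2 + sqrt(2)y/2).
Substitute the transformed coordinates into each option and compare with the original:
(A) xy  ->  (sqrt(2)x/2 - sqrt(2)y/2)(sqrt(2)x/2 + sqrt(2)y/2) = x^2/2 - y^2/2   [differs from xy: not invariant]
(B) x - y  ->  (sqrt(2)x/2 - sqrt(2)y/2) - (sqrt(2)x/2 + sqrt(2)y/2) = -sqrt(2)y   [differs from x - y: not invariant]
(C) x^2 + y^2  ->  (sqrt(2)x/2 - sqrt(2)y/2)^2 + (sqrt(2)x/2 + sqrt(2)y/2)^2 = x^2 + y^2   [equals x^2 + y^2: invariant]
(D) x^2 - y^2  ->  (sqrt(2)x/2 - sqrt(2)y/2)^2 - (sqrt(2)x/2 + sqrt(2)y/2)^2 = -2xy   [differs from x^2 - y^2: not invariant]

Only option (C), x^2 + y^2, is unchanged by the transformation.
Geometrically, x^2 + y^2 is the squared distance from the origin, which every rotation about the origin preserves.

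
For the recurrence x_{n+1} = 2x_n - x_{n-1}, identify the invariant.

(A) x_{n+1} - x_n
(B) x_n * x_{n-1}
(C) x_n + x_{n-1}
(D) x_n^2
A

For the recurrence x_{n+1} = 2x_n - x_{n-1}:

If x_{n+1} = 2x_n - x_{n-1}, then:
x_{n+1} - x_n = x_n - x_{n-1}
The first difference is constant throughout the sequence.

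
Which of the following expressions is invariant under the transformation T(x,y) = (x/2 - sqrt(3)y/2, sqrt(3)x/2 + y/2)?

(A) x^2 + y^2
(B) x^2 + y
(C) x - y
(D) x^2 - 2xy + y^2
A

An expression E(x,y) is invariant under T if E(T(x,y)) = E(x,y). Here T(x,y) = (x/2 - sqrt(3)y/2, sqrt(3)x/2 + y/2).
Substitute the transformed coordinates into each option and compare with the original:
(A) x^2 + y^2  ->  (x/2 - sqrt(3)y/2)^2 + (sqrt(3)x/2 + y/2)^2 = x^2 + y^2   [equals x^2 + y^2: invariant]
(B) x^2 + y  ->  (x/2 - sqrt(3)y/2)^2 + (sqrt(3)x/2 + y/2) = x^2/4 - sqrt(3)xy/2 + sqrt(3)x/2 + 3y^2/4 + y/2   [differs from x^2 + y: not invariant]
(C) x - y  ->  (x/2 - sqrt(3)y/2) - (sqrt(3)x/2 + y/2) = -sqrt(3)x/2 + x/2 - sqrt(3)y/2 - y/2   [differs from x - y: not invariant]
(D) x^2 - 2xy + y^2  ->  (x/2 - sqrt(3)y/2)^2 - 2(x/2 - sqrt(3)y/2)(sqrt(3)x/2 + y/2) + (sqrt(3)x/2 + y/2)^2 = -sqrt(3)x^2/2 + x^2 + xy + sqrt(3)y^2/2 + y^2   [differs from x^2 - 2xy + y^2: not invariant]

Only option (A), x^2 + y^2, is unchanged by the transformation.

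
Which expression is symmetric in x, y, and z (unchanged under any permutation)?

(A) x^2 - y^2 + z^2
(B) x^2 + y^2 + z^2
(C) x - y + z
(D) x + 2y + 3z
B

A symmetric expression is unchanged when the variables are permuted; here the transformation to test is the swap (x, y) -> (y, x).
A symmetric expression must survive every permutation; the single swap x <-> y already eliminates the distractors, and the keyed expression is also unchanged by x <-> z and y <-> z (each variable enters it in exactly the same way).
Substitute the transformed coordinates into each option and compare with the original:
(A) x^2 - y^2 + z^2  ->  (y)^2 - (x)^2 + z^2 = -x^2 + y^2 + z^2   [differs from x^2 - y^2 + z^2: not invariant]
(B) x^2 + y^2 + z^2  ->  (y)^2 + (x)^2 + z^2 = x^2 + y^2 + z^2   [equals x^2 + y^2 + z^2: invariant]
(C) x - y + z  ->  (y) - (x) + z = -x + y + z   [differs from x - y + z: not invariant]
(D) x + 2y + 3z  ->  (y) + 2(x) + 3z = 2x + y + 3z   [differs from x + 2y + 3z: not invariant]

Only option (B), x^2 + y^2 + z^2, is unchanged by the transformation.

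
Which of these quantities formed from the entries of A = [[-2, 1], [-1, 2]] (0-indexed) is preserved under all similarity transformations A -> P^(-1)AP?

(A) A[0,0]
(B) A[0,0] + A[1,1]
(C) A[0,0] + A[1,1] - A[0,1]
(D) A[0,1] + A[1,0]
B

A[0,0] + A[1,1] is the trace of A. By the cyclic property of the trace, tr(P^(-1)AP) = tr(APP^(-1)) = tr(A), so it is the same for every matrix similar to A.

The other combinations are not similarity invariants. For example, take P = [[1, 1], [0, 1]] (det P = 1), so P^(-1) = [[1, -1], [0, 1]] and
B = P^(-1)AP = [[-1, -2], [-1, 1]].
Evaluating each option on A and on B:
(A) A[0,0]: -2 for A, -1 for B -> changes
(B) A[0,0] + A[1,1]: 0 for A, 0 for B -> unchanged
(C) A[0,0] + A[1,1] - A[0,1]: -1 for A, 2 for B -> changes
(D) A[0,1] + A[1,0]: 0 for A, -3 for B -> changes

Only (B) A[0,0] + A[1,1] = 0 survives (and it does so for every P, not just this one), so it is the invariant.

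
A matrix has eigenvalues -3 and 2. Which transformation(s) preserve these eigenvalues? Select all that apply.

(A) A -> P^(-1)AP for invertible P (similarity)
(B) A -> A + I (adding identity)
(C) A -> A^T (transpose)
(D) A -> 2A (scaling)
A and C

Eigenvalues are preserved by:
1. Similarity transformations: A -> P^(-1)AP (same characteristic polynomial)
2. Transpose: A^T has the same eigenvalues as A

Eigenvalues are NOT preserved by:
- Adding identity: eigenvalues become -3+1, 2+1
- Scaling: eigenvalues become -6, 4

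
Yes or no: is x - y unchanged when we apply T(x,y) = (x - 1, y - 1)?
Yes

Substitute T(x,y) = (x - 1, y - 1) into the expression and compare with the original.

Original: x - y
After applying T: (x - 1) - (y - 1) = x - y

This is identical to the original x - y, so the expression is invariant.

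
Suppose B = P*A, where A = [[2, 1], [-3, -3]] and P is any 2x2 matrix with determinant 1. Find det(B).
-3

By the multiplicative property of determinants, det(B) = det(P*A) = det(P) * det(A) = det(A),
so the determinant is invariant under multiplication by any determinant-1 matrix; we just need det(A).

det(A) = (2)(-3) - (1)(-3) = -6 - (-3) = -3

Therefore det(B) = 1 * (-3) = -3.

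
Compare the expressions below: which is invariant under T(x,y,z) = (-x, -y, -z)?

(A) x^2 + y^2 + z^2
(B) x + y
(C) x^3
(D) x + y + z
A

Apply T(x,y,z) = (-x, -y, -z) to each option, i.e. replace (x, y, z) by the transformed coordinates.
Substitute the transformed coordinates into each option and compare with the original:
(A) x^2 + y^2 + z^2  ->  (-x)^2 + (-y)^2 + (-z)^2 = x^2 + y^2 + z^2   [equals x^2 + y^2 + z^2: invariant]
(B) x + y  ->  (-x) + (-y) = -x - y   [differs from x + y: not invariant]
(C) x^3  ->  (-x)^3 = -x^3   [differs from x^3: not invariant]
(D) x + y + z  ->  (-x) + (-y) + (-z) = -x - y - z   [differs from x + y + z: not invariant]

Only option (A), x^2 + y^2 + z^2, is unchanged by the transformation.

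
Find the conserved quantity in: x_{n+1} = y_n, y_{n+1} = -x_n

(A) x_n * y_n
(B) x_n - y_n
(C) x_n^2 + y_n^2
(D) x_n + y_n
C

For the recurrence x_{n+1} = y_n, y_{n+1} = -x_n:

x_{n+1}^2 + y_{n+1}^2 = y_n^2 + (-x_n)^2 = x_n^2 + y_n^2
The sum of squares is conserved (like energy in a harmonic oscillator).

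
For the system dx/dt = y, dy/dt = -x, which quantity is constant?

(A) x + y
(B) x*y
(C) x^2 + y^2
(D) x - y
C

A first integral I satisfies dI/dt = 0 along every solution. Differentiate each option and use the equation of motion:
(A) d/dt[x + y] = y + (-x) = y - x, not identically 0
(B) d/dt[x*y] = (dx/dt)y + x(dy/dt) = y^2 - x^2, not identically 0
(C) d/dt[x^2 + y^2] = 2x*dx/dt + 2y*dy/dt = 2x*y + 2y*(-x) = 0
(D) d/dt[x - y] = y - (-x) = x + y, not identically 0

Only (C) has zero time-derivative. So x^2 + y^2 (the squared radius; trajectories are circles) is the conserved quantity.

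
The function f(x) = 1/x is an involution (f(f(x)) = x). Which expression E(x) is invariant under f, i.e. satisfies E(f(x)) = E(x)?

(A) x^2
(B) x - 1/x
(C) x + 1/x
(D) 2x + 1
C

Replace x by f(x) = 1/x in each option and simplify. As a quick numerical cross-check, also compare E(5) with E(f(5)) = E(1/5).

(A) x^2  ->  (1/x)^2 = x^(-2); check: E(5) = 25 but E(1/5) = 1/25.   [not invariant]
(B) x - 1/x  ->  (1/x) - 1/(1/x) = -x + 1/x; check: E(5) = 24/5 but E(1/5) = -24/5.   [not invariant]
(C) x + 1/x  ->  (1/x) + 1/(1/x), which simplifies back to x + 1/x; check: E(5) = 26/5, E(1/5) = 26/5.   [invariant]
(D) 2x + 1  ->  2(1/x) + 1 = (x + 2)/x; check: E(5) = 11 but E(1/5) = 7/5.   [not invariant]

Only (C) is unchanged. E is symmetric under swapping x with f(x) = 1/x, which is exactly what an involution does.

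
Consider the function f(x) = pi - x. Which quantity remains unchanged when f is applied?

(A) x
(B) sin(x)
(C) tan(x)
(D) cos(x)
B

For f(x) = pi - x:
sin(pi - x) = sin(x), so sine is invariant under this transformation.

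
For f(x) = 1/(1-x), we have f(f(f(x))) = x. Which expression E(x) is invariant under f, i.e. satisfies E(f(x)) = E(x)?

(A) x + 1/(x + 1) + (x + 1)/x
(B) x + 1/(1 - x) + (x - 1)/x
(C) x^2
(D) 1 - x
B

Replace x by f(x) = 1/(1 - x) in each option and simplify. As a quick numerical cross-check, also compare E(5) with E(f(5)) = E(-1/4).

(A) x + 1/(x + 1) + (x + 1)/x  ->  (1/(1 - x)) + 1/((1/(1 - x)) + 1) + ((1/(1 - x)) + 1)/(1/(1 - x)) = (-x^3 + 6x^2 - 11x + 7)/(x^2 - 3x + 2); check: E(5) = 191/30 but E(-1/4) = -23/12.   [not invariant]
(B) x + 1/(1 - x) + (x - 1)/x  ->  (1/(1 - x)) + 1/(1 - (1/(1 - x))) + ((1/(1 - x)) - 1)/(1/(1 - x)), which simplifies back to x + 1/(1 - x) + (x - 1)/x; check: E(5) = 111/20, E(-1/4) = 111/20.   [invariant]
(C) x^2  ->  (1/(1 - x))^2 = (x - 1)^(-2); check: E(5) = 25 but E(-1/4) = 1/16.   [not invariant]
(D) 1 - x  ->  1 - (1/(1 - x)) = x/(x - 1); check: E(5) = -4 but E(-1/4) = 5/4.   [not invariant]

Only (B) is unchanged. Indeed f(f(x)) = 1/(1 - 1/(1-x)) = (1-x)/(-x) = (x-1)/x, so E(x) = x + f(x) + f(f(x)) is the sum over the whole 3-cycle; applying f just permutes the three terms cyclically (x -> f(x) -> f(f(x)) -> x), leaving the sum unchanged.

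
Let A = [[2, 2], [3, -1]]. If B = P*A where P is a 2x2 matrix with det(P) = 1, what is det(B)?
-8

By the multiplicative property of determinants, det(B) = det(P*A) = det(P) * det(A) = det(A),
so the determinant is invariant under multiplication by any determinant-1 matrix; we just need det(A).

det(A) = (2)(-1) - (2)(3) = -2 - 6 = -8

Therefore det(B) = 1 * (-8) = -8.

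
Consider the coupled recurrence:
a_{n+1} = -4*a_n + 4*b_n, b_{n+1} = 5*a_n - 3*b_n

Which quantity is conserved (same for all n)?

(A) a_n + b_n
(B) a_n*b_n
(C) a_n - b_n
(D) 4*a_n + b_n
A

Replace a_n by a_{n+1} = -4*a_n + 4*b_n and b_n by b_{n+1} = 5*a_n - 3*b_n in each option and simplify:
(A) a_n + b_n  ->  (-4*a_n + 4*b_n) + (5*a_n - 3*b_n) = a_n + b_n   [conserved]
(B) a_n*b_n  ->  (-4*a_n + 4*b_n)*(5*a_n - 3*b_n) = -20*a_n^2 + 32*a_n*b_n - 12*b_n^2   [not conserved]
(C) a_n - b_n  ->  (-4*a_n + 4*b_n) - (5*a_n - 3*b_n) = -9*a_n + 7*b_n   [not conserved]
(D) 4*a_n + b_n  ->  4*(-4*a_n + 4*b_n) + (5*a_n - 3*b_n) = -11*a_n + 13*b_n   [not conserved]

Only (A) a_n + b_n returns to itself after one step, so it is the conserved quantity.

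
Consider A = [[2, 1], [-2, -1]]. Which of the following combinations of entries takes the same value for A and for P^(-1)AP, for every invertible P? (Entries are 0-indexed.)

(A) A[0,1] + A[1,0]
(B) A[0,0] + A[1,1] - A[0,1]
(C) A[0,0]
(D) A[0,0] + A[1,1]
D

A[0,0] + A[1,1] is the trace of A. By the cyclic property of the trace, tr(P^(-1)AP) = tr(APP^(-1)) = tr(A), so it is the same for every matrix similar to A.

The other combinations are not similarity invariants. For example, take P = [[1, 2], [0, 1]] (det P = 1), so P^(-1) = [[1, -2], [0, 1]] and
B = P^(-1)AP = [[6, 15], [-2, -5]].
Evaluating each option on A and on B:
(A) A[0,1] + A[1,0]: -1 for A, 13 for B -> changes
(B) A[0,0] + A[1,1] - A[0,1]: 0 for A, -14 for B -> changes
(C) A[0,0]: 2 for A, 6 for B -> changes
(D) A[0,0] + A[1,1]: 1 for A, 1 for B -> unchanged

Only (D) A[0,0] + A[1,1] = 1 survives (and it does so for every P, not just this one), so it is the invariant.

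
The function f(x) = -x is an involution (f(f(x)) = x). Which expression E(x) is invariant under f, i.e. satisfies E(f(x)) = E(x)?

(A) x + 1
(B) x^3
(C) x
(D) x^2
D

Replace x by f(x) = -x in each option and simplify. As a quick numerical cross-check, also compare E(5) with E(f(5)) = E(-5).

(A) x + 1  ->  (-x) + 1 = 1 - x; check: E(5) = 6 but E(-5) = -4.   [not invariant]
(B) x^3  ->  (-x)^3 = -x^3; check: E(5) = 125 but E(-5) = -125.   [not invariant]
(C) x  ->  (-x) = -x; check: E(5) = 5 but E(-5) = -5.   [not invariant]
(D) x^2  ->  (-x)^2, which simplifies back to x^2; check: E(5) = 25, E(-5) = 25.   [invariant]

Only (D) is unchanged. E is symmetric under swapping x with f(x) = -x, which is exactly what an involution does.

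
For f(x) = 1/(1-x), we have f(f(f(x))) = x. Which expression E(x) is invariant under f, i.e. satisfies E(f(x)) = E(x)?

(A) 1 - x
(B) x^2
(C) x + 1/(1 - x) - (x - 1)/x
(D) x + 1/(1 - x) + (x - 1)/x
D

Replace x by f(x) = 1/(1 - x) in each option and simplify. As a quick numerical cross-check, also compare E(3) with E(f(3)) = E(-1/2).

(A) 1 - x  ->  1 - (1/(1 - x)) = x/(x - 1); check: E(3) = -2 but E(-1/2) = 3/2.   [not invariant]
(B) x^2  ->  (1/(1 - x))^2 = (x - 1)^(-2); check: E(3) = 9 but E(-1/2) = 1/4.   [not invariant]
(C) x + 1/(1 - x) - (x - 1)/x  ->  (1/(1 - x)) + 1/(1 - (1/(1 - x))) - ((1/(1 - x)) - 1)/(1/(1 - x)) = (x^2(1 - x) - x + (x - 1)^2)/(x(x - 1)); check: E(3) = 11/6 but E(-1/2) = -17/6.   [not invariant]
(D) x + 1/(1 - x) + (x - 1)/x  ->  (1/(1 - x)) + 1/(1 - (1/(1 - x))) + ((1/(1 - x)) - 1)/(1/(1 - x)), which simplifies back to x + 1/(1 - x) + (x - 1)/x; check: E(3) = 19/6, E(-1/2) = 19/6.   [invariant]

Only (D) is unchanged. Indeed f(f(x)) = 1/(1 - 1/(1-x)) = (1-x)/(-x) = (x-1)/x, so E(x) = x + f(x) + f(f(x)) is the sum over the whole 3-cycle; applying f just permutes the three terms cyclically (x -> f(x) -> f(f(x)) -> x), leaving the sum unchanged.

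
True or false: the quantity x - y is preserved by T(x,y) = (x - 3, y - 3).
True

Substitute T(x,y) = (x - 3, y - 3) into the expression and compare with the original.

Original: x - y
After applying T: (x - 3) - (y - 3) = x - y

This is identical to the original x - y, so the expression is invariant.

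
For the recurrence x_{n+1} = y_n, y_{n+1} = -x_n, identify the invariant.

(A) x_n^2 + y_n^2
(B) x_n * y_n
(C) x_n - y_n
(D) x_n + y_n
A

For the recurrence x_{n+1} = y_n, y_{n+1} = -x_n:

x_{n+1}^2 + y_{n+1}^2 = y_n^2 + (-x_n)^2 = x_n^2 + y_n^2
The sum of squares is conserved (like energy in a harmonic oscillator).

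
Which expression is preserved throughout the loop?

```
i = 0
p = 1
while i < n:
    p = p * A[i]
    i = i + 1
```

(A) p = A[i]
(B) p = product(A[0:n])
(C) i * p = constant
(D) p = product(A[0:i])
D

A loop invariant must hold before the first iteration and be re-established by every execution of the body.

(D) p = product(A[0:i]): Initially i = 0 and p = 1 = product of the empty slice A[0:0]. If p = product(A[0:i]) holds at the top of an iteration, the body sets p to product(A[0:i]) * A[i] = product(A[0:i+1]) and then i to i+1, so the property is restored. At exit i = n, giving p = product(A[0:n]).

The other options fail:
(A) p = A[i]: after the first iteration p = A[0] but i = 1; in general p is a product of several elements, not a single one.
(B) p = product(A[0:n]): false before the loop (p = 1, not the full product) -- it only becomes true at exit.
(C) i * p = constant: initially i * p = 0, but after one iteration it is 1 * A[0], which is nonzero in general.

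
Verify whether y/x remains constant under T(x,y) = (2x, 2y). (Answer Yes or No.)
Yes

Substitute T(x,y) = (2x, 2y) into the expression and compare with the original.

Original: y/x
After applying T: (2y)/(2x) = y/x

This is identical to the original y/x, so the expression is invariant.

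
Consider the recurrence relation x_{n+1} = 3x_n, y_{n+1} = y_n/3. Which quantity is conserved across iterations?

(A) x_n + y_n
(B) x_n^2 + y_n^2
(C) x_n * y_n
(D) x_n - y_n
C

For the recurrence x_{n+1} = 3x_n, y_{n+1} = y_n/3:

x_{n+1} * y_{n+1} = (3x_n) * (y_n/3) = x_n * y_n
The product is conserved.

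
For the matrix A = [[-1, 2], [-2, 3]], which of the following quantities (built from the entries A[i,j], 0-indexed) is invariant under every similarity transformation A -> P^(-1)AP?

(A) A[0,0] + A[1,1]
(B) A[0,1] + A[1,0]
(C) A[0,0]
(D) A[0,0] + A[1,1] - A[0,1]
A

A[0,0] + A[1,1] is the trace of A. By the cyclic property of the trace, tr(P^(-1)AP) = tr(APP^(-1)) = tr(A), so it is the same for every matrix similar to A.

The other combinations are not similarity invariants. For example, take P = [[1, 1], [0, 1]] (det P = 1), so P^(-1) = [[1, -1], [0, 1]] and
B = P^(-1)AP = [[1, 0], [-2, 1]].
Evaluating each option on A and on B:
(A) A[0,0] + A[1,1]: 2 for A, 2 for B -> unchanged
(B) A[0,1] + A[1,0]: 0 for A, -2 for B -> changes
(C) A[0,0]: -1 for A, 1 for B -> changes
(D) A[0,0] + A[1,1] - A[0,1]: 0 for A, 2 for B -> changes

Only (A) A[0,0] + A[1,1] = 2 survives (and it does so for every P, not just this one), so it is the invariant.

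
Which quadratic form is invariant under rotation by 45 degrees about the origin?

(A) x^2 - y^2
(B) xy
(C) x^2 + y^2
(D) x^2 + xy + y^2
C

Rotation by 45 degrees sends (x, y) to (sqrt(2)x/2 - sqrt(2)y/2, sqrt(2)x/2 + sqrt(2)y/2).
Substitute the transformed coordinates into each option and compare with the original:
(A) x^2 - y^2  ->  (sqrt(2)x/2 - sqrt(2)y/2)^2 - (sqrt(2)x/2 + sqrt(2)y/2)^2 = -2xy   [differs from x^2 - y^2: not invariant]
(B) xy  ->  (sqrt(2)x/2 - sqrt(2)y/2)(sqrt(2)x/2 + sqrt(2)y/2) = x^2/2 - y^2/2   [differs from xy: not invariant]
(C) x^2 + y^2  ->  (sqrt(2)x/2 - sqrt(2)y/2)^2 + (sqrt(2)x/2 + sqrt(2)y/2)^2 = x^2 + y^2   [equals x^2 + y^2: invariant]
(D) x^2 + xy + y^2  ->  (sqrt(2)x/2 - sqrt(2)y/2)^2 + (sqrt(2)x/2 - sqrt(2)y/2)(sqrt(2)x/2 + sqrt(2)y/2) + (sqrt(2)x/2 + sqrt(2)y/2)^2 = 3x^2/2 + y^2/2   [differs from x^2 + xy + y^2: not invariant]

Only option (C), x^2 + y^2, is unchanged by the transformation.
x^2 + y^2 is the squared distance from the origin, which rotations preserve.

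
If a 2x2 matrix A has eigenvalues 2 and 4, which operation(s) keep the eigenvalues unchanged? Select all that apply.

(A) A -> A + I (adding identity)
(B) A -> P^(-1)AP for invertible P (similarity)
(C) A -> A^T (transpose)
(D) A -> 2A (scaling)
B and C

Eigenvalues are preserved by:
1. Similarity transformations: A -> P^(-1)AP (same characteristic polynomial)
2. Transpose: A^T has the same eigenvalues as A

Eigenvalues are NOT preserved by:
- Adding identity: eigenvalues become 2+1, 4+1
- Scaling: eigenvalues become 4, 8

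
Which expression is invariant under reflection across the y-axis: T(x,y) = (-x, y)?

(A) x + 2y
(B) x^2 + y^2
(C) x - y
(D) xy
B

The map is reflection across the y-axis: T(x,y) = (-x, y).
Substitute the transformed coordinates into each option and compare with the original:
(A) x + 2y  ->  (-x) + 2(y) = -x + 2y   [differs from x + 2y: not invariant]
(B) x^2 + y^2  ->  (-x)^2 + (y)^2 = x^2 + y^2   [equals x^2 + y^2: invariant]
(C) x - y  ->  (-x) - (y) = -x - y   [differs from x - y: not invariant]
(D) xy  ->  (-x)(y) = -xy   [differs from xy: not invariant]

Only option (B), x^2 + y^2, is unchanged by the transformation.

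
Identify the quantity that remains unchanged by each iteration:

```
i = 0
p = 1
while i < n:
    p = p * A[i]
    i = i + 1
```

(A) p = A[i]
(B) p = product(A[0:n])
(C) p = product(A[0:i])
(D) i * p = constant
C

A loop invariant must hold before the first iteration and be re-established by every execution of the body.

(C) p = product(A[0:i]): Initially i = 0 and p = 1 = product of the empty slice A[0:0]. If p = product(A[0:i]) holds at the top of an iteration, the body sets p to product(A[0:i]) * A[i] = product(A[0:i+1]) and then i to i+1, so the property is restored. At exit i = n, giving p = product(A[0:n]).

The other options fail:
(A) p = A[i]: after the first iteration p = A[0] but i = 1; in general p is a product of several elements, not a single one.
(B) p = product(A[0:n]): false before the loop (p = 1, not the full product) -- it only becomes true at exit.
(D) i * p = constant: initially i * p = 0, but after one iteration it is 1 * A[0], which is nonzero in general.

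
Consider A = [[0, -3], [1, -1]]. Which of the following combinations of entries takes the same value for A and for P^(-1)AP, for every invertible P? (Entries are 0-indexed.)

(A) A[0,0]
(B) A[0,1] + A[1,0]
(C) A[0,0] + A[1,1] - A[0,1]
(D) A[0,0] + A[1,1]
D

A[0,0] + A[1,1] is the trace of A. By the cyclic property of the trace, tr(P^(-1)AP) = tr(APP^(-1)) = tr(A), so it is the same for every matrix similar to A.

The other combinations are not similarity invariants. For example, take P = [[1, 1], [1, 2]] (det P = 1), so P^(-1) = [[2, -1], [-1, 1]] and
B = P^(-1)AP = [[-6, -11], [3, 5]].
Evaluating each option on A and on B:
(A) A[0,0]: 0 for A, -6 for B -> changes
(B) A[0,1] + A[1,0]: -2 for A, -8 for B -> changes
(C) A[0,0] + A[1,1] - A[0,1]: 2 for A, 10 for B -> changes
(D) A[0,0] + A[1,1]: -1 for A, -1 for B -> unchanged

Only (D) A[0,0] + A[1,1] = -1 survives (and it does so for every P, not just this one), so it is the invariant.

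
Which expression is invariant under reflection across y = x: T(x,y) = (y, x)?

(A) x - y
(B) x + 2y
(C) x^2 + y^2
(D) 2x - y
C

The map is reflection across y = x: T(x,y) = (y, x).
Substitute the transformed coordinates into each option and compare with the original:
(A) x - y  ->  (y) - (x) = -x + y   [differs from x - y: not invariant]
(B) x + 2y  ->  (y) + 2(x) = 2x + y   [differs from x + 2y: not invariant]
(C) x^2 + y^2  ->  (y)^2 + (x)^2 = x^2 + y^2   [equals x^2 + y^2: invariant]
(D) 2x - y  ->  2(y) - (x) = -x + 2y   [differs from 2x - y: not invariant]

Only option (C), x^2 + y^2, is unchanged by the transformation.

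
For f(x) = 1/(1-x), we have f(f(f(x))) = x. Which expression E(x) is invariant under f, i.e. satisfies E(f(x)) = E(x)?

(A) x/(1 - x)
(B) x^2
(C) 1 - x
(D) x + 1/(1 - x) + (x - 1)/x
D

Replace x by f(x) = 1/(1 - x) in each option and simplify. As a quick numerical cross-check, also compare E(5) with E(f(5)) = E(-1/4).

(A) x/(1 - x)  ->  (1/(1 - x))/(1 - (1/(1 - x))) = -1/x; check: E(5) = -5/4 but E(-1/4) = -1/5.   [not invariant]
(B) x^2  ->  (1/(1 - x))^2 = (x - 1)^(-2); check: E(5) = 25 but E(-1/4) = 1/16.   [not invariant]
(C) 1 - x  ->  1 - (1/(1 - x)) = x/(x - 1); check: E(5) = -4 but E(-1/4) = 5/4.   [not invariant]
(D) x + 1/(1 - x) + (x - 1)/x  ->  (1/(1 - x)) + 1/(1 - (1/(1 - x))) + ((1/(1 - x)) - 1)/(1/(1 - x)), which simplifies back to x + 1/(1 - x) + (x - 1)/x; check: E(5) = 111/20, E(-1/4) = 111/20.   [invariant]

Only (D) is unchanged. Indeed f(f(x)) = 1/(1 - 1/(1-x)) = (1-x)/(-x) = (x-1)/x, so E(x) = x + f(x) + f(f(x)) is the sum over the whole 3-cycle; applying f just permutes the three terms cyclically (x -> f(x) -> f(f(x)) -> x), leaving the sum unchanged.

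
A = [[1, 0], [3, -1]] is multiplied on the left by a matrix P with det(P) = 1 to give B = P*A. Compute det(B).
-1

By the multiplicative property of determinants, det(B) = det(P*A) = det(P) * det(A) = det(A),
so the determinant is invariant under multiplication by any determinant-1 matrix; we just need det(A).

det(A) = (1)(-1) - (0)(3) = -1 - 0 = -1

Therefore det(B) = 1 * (-1) = -1.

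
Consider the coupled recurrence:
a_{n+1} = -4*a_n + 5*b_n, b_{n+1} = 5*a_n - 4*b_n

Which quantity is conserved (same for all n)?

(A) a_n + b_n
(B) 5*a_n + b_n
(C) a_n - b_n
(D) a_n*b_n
A

Replace a_n by a_{n+1} = -4*a_n + 5*b_n and b_n by b_{n+1} = 5*a_n - 4*b_n in each option and simplify:
(A) a_n + b_n  ->  (-4*a_n + 5*b_n) + (5*a_n - 4*b_n) = a_n + b_n   [conserved]
(B) 5*a_n + b_n  ->  5*(-4*a_n + 5*b_n) + (5*a_n - 4*b_n) = -15*a_n + 21*b_n   [not conserved]
(C) a_n - b_n  ->  (-4*a_n + 5*b_n) - (5*a_n - 4*b_n) = -9*a_n + 9*b_n   [not conserved]
(D) a_n*b_n  ->  (-4*a_n + 5*b_n)*(5*a_n - 4*b_n) = -20*a_n^2 + 41*a_n*b_n - 20*b_n^2   [not conserved]

Only (A) a_n + b_n returns to itself after one step, so it is the conserved quantity.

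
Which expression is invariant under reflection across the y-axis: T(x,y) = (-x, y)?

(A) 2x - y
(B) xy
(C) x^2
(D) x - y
C

The map is reflection across the y-axis: T(x,y) = (-x, y).
Substitute the transformed coordinates into each option and compare with the original:
(A) 2x - y  ->  2(-x) - (y) = -2x - y   [differs from 2x - y: not invariant]
(B) xy  ->  (-x)(y) = -xy   [differs from xy: not invariant]
(C) x^2  ->  (-x)^2 = x^2   [equals x^2: invariant]
(D) x - y  ->  (-x) - (y) = -x - y   [differs from x - y: not invariant]

Only option (C), x^2, is unchanged by the transformation.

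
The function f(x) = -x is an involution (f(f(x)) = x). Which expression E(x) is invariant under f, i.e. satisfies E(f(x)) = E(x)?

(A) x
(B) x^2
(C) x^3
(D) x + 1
B

Replace x by f(x) = -x in each option and simplify. As a quick numerical cross-check, also compare E(4) with E(f(4)) = E(-4).

(A) x  ->  (-x) = -x; check: E(4) = 4 but E(-4) = -4.   [not invariant]
(B) x^2  ->  (-x)^2, which simplifies back to x^2; check: E(4) = 16, E(-4) = 16.   [invariant]
(C) x^3  ->  (-x)^3 = -x^3; check: E(4) = 64 but E(-4) = -64.   [not invariant]
(D) x + 1  ->  (-x) + 1 = 1 - x; check: E(4) = 5 but E(-4) = -3.   [not invariant]

Only (B) is unchanged. E is symmetric under swapping x with f(x) = -x, which is exactly what an involution does.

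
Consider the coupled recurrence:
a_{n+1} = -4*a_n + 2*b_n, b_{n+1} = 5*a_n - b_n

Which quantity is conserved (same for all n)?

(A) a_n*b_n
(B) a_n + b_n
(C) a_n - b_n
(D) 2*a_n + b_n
B

Replace a_n by a_{n+1} = -4*a_n + 2*b_n and b_n by b_{n+1} = 5*a_n - b_n in each option and simplify:
(A) a_n*b_n  ->  (-4*a_n + 2*b_n)*(5*a_n - b_n) = -20*a_n^2 + 14*a_n*b_n - 2*b_n^2   [not conserved]
(B) a_n + b_n  ->  (-4*a_n + 2*b_n) + (5*a_n - b_n) = a_n + b_n   [conserved]
(C) a_n - b_n  ->  (-4*a_n + 2*b_n) - (5*a_n - b_n) = -9*a_n + 3*b_n   [not conserved]
(D) 2*a_n + b_n  ->  2*(-4*a_n + 2*b_n) + (5*a_n - b_n) = -3*a_n + 3*b_n   [not conserved]

Only (B) a_n + b_n returns to itself after one step, so it is the conserved quantity.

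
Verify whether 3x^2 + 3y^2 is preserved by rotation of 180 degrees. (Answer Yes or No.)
Yes

Applying rotation by 180 degrees: x' = x*cos(180 degrees) - y*sin(180 degrees) = -x, y' = x*sin(180 degrees) + y*cos(180 degrees) = -y

Substituting into 3x^2 + 3y^2:
3(-x)^2 + 3(-y)^2
= 3x^2 + 3y^2

This equals the original expression 3x^2 + 3y^2, so it IS invariant.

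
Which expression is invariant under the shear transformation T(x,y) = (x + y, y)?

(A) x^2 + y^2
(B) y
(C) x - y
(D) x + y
B

Under the shear T(x,y) = (x + y, y):
Substitute the transformed coordinates into each option and compare with the original:
(A) x^2 + y^2  ->  (x + y)^2 + (y)^2 = x^2 + 2xy + 2y^2   [differs from x^2 + y^2: not invariant]
(B) y  ->  (y) = y   [equals y: invariant]
(C) x - y  ->  (x + y) - (y) = x   [differs from x - y: not invariant]
(D) x + y  ->  (x + y) + (y) = x + 2y   [differs from x + y: not invariant]

Only option (B), y, is unchanged by the transformation.
A horizontal shear moves points parallel to the x-axis, so the y-coordinate (and any function of y alone) is unchanged.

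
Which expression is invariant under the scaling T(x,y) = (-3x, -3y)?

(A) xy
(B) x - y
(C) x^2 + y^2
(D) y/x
D

Under the uniform scaling T(x,y) = (-3x, -3y):
Substitute the transformed coordinates into each option and compare with the original:
(A) xy  ->  (-3x)(-3y) = 9xy   [differs from xy: not invariant]
(B) x - y  ->  (-3x) - (-3y) = -3x + 3y   [differs from x - y: not invariant]
(C) x^2 + y^2  ->  (-3x)^2 + (-3y)^2 = 9x^2 + 9y^2   [differs from x^2 + y^2: not invariant]
(D) y/x  ->  (-3y)/(-3x) = y/x   [equals y/x: invariant]

Only option (D), y/x, is unchanged by the transformation.
The common factor -3 cancels in a ratio of coordinates, while sums, products and sums of squares pick up factors of -3 or 9.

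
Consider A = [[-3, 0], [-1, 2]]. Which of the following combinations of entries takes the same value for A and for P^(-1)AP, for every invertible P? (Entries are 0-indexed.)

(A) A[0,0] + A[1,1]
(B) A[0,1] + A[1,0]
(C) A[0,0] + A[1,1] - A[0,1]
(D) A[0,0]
A

A[0,0] + A[1,1] is the trace of A. By the cyclic property of the trace, tr(P^(-1)AP) = tr(APP^(-1)) = tr(A), so it is the same for every matrix similar to A.

The other combinations are not similarity invariants. For example, take P = [[1, -1], [0, 1]] (det P = 1), so P^(-1) = [[1, 1], [0, 1]] and
B = P^(-1)AP = [[-4, 6], [-1, 3]].
Evaluating each option on A and on B:
(A) A[0,0] + A[1,1]: -1 for A, -1 for B -> unchanged
(B) A[0,1] + A[1,0]: -1 for A, 5 for B -> changes
(C) A[0,0] + A[1,1] - A[0,1]: -1 for A, -7 for B -> changes
(D) A[0,0]: -3 for A, -4 for B -> changes

Only (A) A[0,0] + A[1,1] = -1 survives (and it does so for every P, not just this one), so it is the invariant.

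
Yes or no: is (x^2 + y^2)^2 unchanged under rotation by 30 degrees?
Yes

Applying rotation by 30 degrees: x' = x*cos(30 degrees) - y*sin(30 degrees) = sqrt(3)x/2 - y/2, y' = x*sin(30 degrees) + y*cos(30 degrees) = x/2 + sqrt(3)y/2

Substituting into (x^2 + y^2)^2:
((sqrt(3)x/2 - y/2)^2 + (x/2 + sqrt(3)y/2)^2)^2
= x^4 + 2x^2y^2 + y^4 = (x^2 + y^2)^2

This equals the original expression (x^2 + y^2)^2, so it IS invariant.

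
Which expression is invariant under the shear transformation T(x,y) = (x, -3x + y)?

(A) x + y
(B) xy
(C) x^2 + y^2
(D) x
D

Under the shear T(x,y) = (x, -3x + y):
Substitute the transformed coordinates into each option and compare with the original:
(A) x + y  ->  (x) + (-3x + y) = -2x + y   [differs from x + y: not invariant]
(B) xy  ->  (x)(-3x + y) = -3x^2 + xy   [differs from xy: not invariant]
(C) x^2 + y^2  ->  (x)^2 + (-3x + y)^2 = 10x^2 - 6xy + y^2   [differs from x^2 + y^2: not invariant]
(D) x  ->  (x) = x   [equals x: invariant]

Only option (D), x, is unchanged by the transformation.
A vertical shear moves points parallel to the y-axis, so the x-coordinate (and any function of x alone) is unchanged.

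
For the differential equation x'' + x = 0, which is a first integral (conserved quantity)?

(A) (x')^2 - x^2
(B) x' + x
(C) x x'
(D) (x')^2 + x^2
D

A first integral I satisfies dI/dt = 0 along every solution. Differentiate each option and use the equation of motion:
(A) d/dt[(x')^2 - x^2] = 2x'x'' - 2x x' = -4x x', not identically 0
(B) d/dt[x' + x] = x'' + x' = -x + x', not identically 0
(C) d/dt[x x'] = (x')^2 + x x'' = (x')^2 - x^2, not identically 0
(D) d/dt[(x')^2 + x^2] = 2x'x'' + 2x x' = 2x'(-x) + 2x x' = 0

Only (D) has zero time-derivative. So the energy-like quantity (x')^2 + x^2 is the first integral.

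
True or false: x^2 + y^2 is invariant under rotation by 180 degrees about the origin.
True

Applying rotation by 180 degrees: x' = x*cos(180 degrees) - y*sin(180 degrees) = -x, y' = x*sin(180 degrees) + y*cos(180 degrees) = -y

Substituting into x^2 + y^2:
(-x)^2 + (-y)^2
= x^2 + y^2

This equals the original expression x^2 + y^2, so it IS invariant.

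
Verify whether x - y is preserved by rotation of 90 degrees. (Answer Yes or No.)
No

Applying rotation by 90 degrees: x' = x*cos(90 degrees) - y*sin(90 degrees) = -y, y' = x*sin(90 degrees) + y*cos(90 degrees) = x

Substituting into x - y:
(-y) - (x)
= -x - y

This differs from the original expression x - y, so it is NOT invariant.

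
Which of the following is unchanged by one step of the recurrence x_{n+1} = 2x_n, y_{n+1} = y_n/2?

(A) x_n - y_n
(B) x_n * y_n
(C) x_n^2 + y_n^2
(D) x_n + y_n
B

For the recurrence x_{n+1} = 2x_n, y_{n+1} = y_n/2:

x_{n+1} * y_{n+1} = (2x_n) * (y_n/2) = x_n * y_n
The product is conserved.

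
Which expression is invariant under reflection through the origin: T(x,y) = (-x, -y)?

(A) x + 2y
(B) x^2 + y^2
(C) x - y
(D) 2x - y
B

The map is reflection through the origin: T(x,y) = (-x, -y).
Substitute the transformed coordinates into each option and compare with the original:
(A) x + 2y  ->  (-x) + 2(-y) = -x - 2y   [differs from x + 2y: not invariant]
(B) x^2 + y^2  ->  (-x)^2 + (-y)^2 = x^2 + y^2   [equals x^2 + y^2: invariant]
(C) x - y  ->  (-x) - (-y) = -x + y   [differs from x - y: not invariant]
(D) 2x - y  ->  2(-x) - (-y) = -2x + y   [differs from 2x - y: not invariant]

Only option (B), x^2 + y^2, is unchanged by the transformation.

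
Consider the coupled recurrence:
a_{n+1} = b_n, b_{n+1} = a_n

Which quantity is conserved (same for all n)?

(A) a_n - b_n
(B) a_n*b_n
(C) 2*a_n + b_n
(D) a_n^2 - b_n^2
B

Replace a_n by a_{n+1} = b_n and b_n by b_{n+1} = a_n in each option and simplify:
(A) a_n - b_n  ->  (b_n) - (a_n) = -a_n + b_n   [not conserved]
(B) a_n*b_n  ->  (b_n)*(a_n) = a_n*b_n   [conserved]
(C) 2*a_n + b_n  ->  2*(b_n) + (a_n) = a_n + 2*b_n   [not conserved]
(D) a_n^2 - b_n^2  ->  (b_n)^2 - (a_n)^2 = -a_n^2 + b_n^2   [not conserved]

Only (B) a_n*b_n returns to itself after one step, so it is the conserved quantity.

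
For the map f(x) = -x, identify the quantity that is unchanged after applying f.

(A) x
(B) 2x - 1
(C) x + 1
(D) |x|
D

For f(x) = -x:
Applying f replaces x by -x. Since |-x| = |x|, the absolute value is unchanged by f, whereas x -> -x, 2x - 1 -> -2x - 1 and x + 1 -> -x + 1 all change.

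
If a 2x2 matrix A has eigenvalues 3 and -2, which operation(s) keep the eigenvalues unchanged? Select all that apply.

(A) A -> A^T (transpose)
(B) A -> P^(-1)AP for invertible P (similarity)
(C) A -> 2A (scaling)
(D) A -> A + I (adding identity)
A and B

Eigenvalues are preserved by:
1. Similarity transformations: A -> P^(-1)AP (same characteristic polynomial)
2. Transpose: A^T has the same eigenvalues as A

Eigenvalues are NOT preserved by:
- Adding identity: eigenvalues become 3+1, -2+1
- Scaling: eigenvalues become 6, -4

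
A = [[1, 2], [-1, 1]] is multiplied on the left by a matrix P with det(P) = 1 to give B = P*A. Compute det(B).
3

By the multiplicative property of determinants, det(B) = det(P*A) = det(P) * det(A) = det(A),
so the determinant is invariant under multiplication by any determinant-1 matrix; we just need det(A).

det(A) = (1)(1) - (2)(-1) = 1 - (-2) = 3

Therefore det(B) = 1 * 3 = 3.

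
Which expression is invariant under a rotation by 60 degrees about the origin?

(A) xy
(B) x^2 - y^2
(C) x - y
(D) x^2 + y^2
D

A rotation by 60 degrees sends (x, y) to (x/2 - sqrt(3)y/2, sqrt(3)x/2 + y/2).
Substitute the transformed coordinates into each option and compare with the original:
(A) xy  ->  (x/2 - sqrt(3)y/2)(sqrt(3)x/2 + y/2) = sqrt(3)x^2/4 - xy/2 - sqrt(3)y^2/4   [differs from xy: not invariant]
(B) x^2 - y^2  ->  (x/2 - sqrt(3)y/2)^2 - (sqrt(3)x/2 + y/2)^2 = -x^2/2 - sqrt(3)xy + y^2/2   [differs from x^2 - y^2: not invariant]
(C) x - y  ->  (x/2 - sqrt(3)y/2) - (sqrt(3)x/2 + y/2) = -sqrt(3)x/2 + x/2 - sqrt(3)y/2 - y/2   [differs from x - y: not invariant]
(D) x^2 + y^2  ->  (x/2 - sqrt(3)y/2)^2 + (sqrt(3)x/2 + y/2)^2 = x^2 + y^2   [equals x^2 + y^2: invariant]

Only option (D), x^2 + y^2, is unchanged by the transformation.
Geometrically, x^2 + y^2 is the squared distance from the origin, which every rotation about the origin preserves.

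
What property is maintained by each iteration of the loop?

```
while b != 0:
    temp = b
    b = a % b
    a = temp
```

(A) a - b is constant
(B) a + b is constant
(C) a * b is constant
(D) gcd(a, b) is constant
D

A loop invariant must hold before the first iteration and be re-established by every execution of the body.

(D) gcd(a, b) is constant: One iteration replaces (a, b) by (b, a mod b). Since a mod b = a - q*b for an integer q, any common divisor of a and b divides b and a mod b, and conversely; hence gcd(b, a mod b) = gcd(a, b). For instance (25, 7) -> (7, 4) keeps gcd = 1. At exit b = 0 and a = gcd of the original inputs.

The other options fail:
(A) a - b is constant: e.g. (a, b) = (25, 7) -> (7, 4): the difference goes from 18 to 3.
(B) a + b is constant: e.g. (a, b) = (25, 7) -> (7, 4): the sum goes from 32 to 11.
(C) a * b is constant: e.g. (a, b) = (25, 7) -> (7, 4): the product goes from 175 to 28.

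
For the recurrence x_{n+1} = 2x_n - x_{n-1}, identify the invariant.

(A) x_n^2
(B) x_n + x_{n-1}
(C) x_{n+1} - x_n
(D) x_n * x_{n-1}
C

For the recurrence x_{n+1} = 2x_n - x_{n-1}:

If x_{n+1} = 2x_n - x_{n-1}, then:
x_{n+1} - x_n = x_n - x_{n-1}
The first difference is constant throughout the sequence.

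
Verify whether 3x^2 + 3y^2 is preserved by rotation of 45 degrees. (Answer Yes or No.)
Yes

Applying rotation by 45 degrees: x' = x*cos(45 degrees) - y*sin(45 degrees) = sqrt(2)x/2 - sqrt(2)y/2, y' = x*sin(45 degrees) + y*cos(45 degrees) = sqrt(2)x/2 + sqrt(2)y/2

Substituting into 3x^2 + 3y^2:
3(sqrt(2)x/2 - sqrt(2)y/2)^2 + 3(sqrt(2)x/2 + sqrt(2)y/2)^2
= 3x^2 + 3y^2

This equals the original expression 3x^2 + 3y^2, so it IS invariant.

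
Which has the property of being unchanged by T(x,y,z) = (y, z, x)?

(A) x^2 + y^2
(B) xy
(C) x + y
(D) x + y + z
D

Apply T(x,y,z) = (y, z, x) to each option, i.e. replace (x, y, z) by the transformed coordinates.
Substitute the transformed coordinates into each option and compare with the original:
(A) x^2 + y^2  ->  (y)^2 + (z)^2 = y^2 + z^2   [differs from x^2 + y^2: not invariant]
(B) xy  ->  (y)(z) = yz   [differs from xy: not invariant]
(C) x + y  ->  (y) + (z) = y + z   [differs from x + y: not invariant]
(D) x + y + z  ->  (y) + (z) + (x) = x + y + z   [equals x + y + z: invariant]

Only option (D), x + y + z, is unchanged by the transformation.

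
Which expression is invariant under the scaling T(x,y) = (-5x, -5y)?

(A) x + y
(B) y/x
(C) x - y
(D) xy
B

Under the uniform scaling T(x,y) = (-5x, -5y):
Substitute the transformed coordinates into each option and compare with the original:
(A) x + y  ->  (-5x) + (-5y) = -5x - 5y   [differs from x + y: not invariant]
(B) y/x  ->  (-5y)/(-5x) = y/x   [equals y/x: invariant]
(C) x - y  ->  (-5x) - (-5y) = -5x + 5y   [differs from x - y: not invariant]
(D) xy  ->  (-5x)(-5y) = 25xy   [differs from xy: not invariant]

Only option (B), y/x, is unchanged by the transformation.
The common factor -5 cancels in a ratio of coordinates, while sums, products and sums of squares pick up factors of -5 or 25.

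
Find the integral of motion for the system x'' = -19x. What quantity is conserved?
E = (x')^2 + 19x^2

Multiply the equation by x':
x' * x'' = -19x * x'
The left side is d/dt[(x')^2/2] and the right side is d/dt[-19x^2/2], so
d/dt[(x')^2/2 + 19x^2/2] = 0, i.e. (x')^2/2 + 19x^2/2 = constant.
Multiplying by 2, the integral of motion is E = (x')^2 + 19x^2.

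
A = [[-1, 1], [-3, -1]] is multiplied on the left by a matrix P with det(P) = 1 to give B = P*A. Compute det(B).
4

By the multiplicative property of determinants, det(B) = det(P*A) = det(P) * det(A) = det(A),
so the determinant is invariant under multiplication by any determinant-1 matrix; we just need det(A).

det(A) = (-1)(-1) - (1)(-3) = 1 - (-3) = 4

Therefore det(B) = 1 * 4 = 4.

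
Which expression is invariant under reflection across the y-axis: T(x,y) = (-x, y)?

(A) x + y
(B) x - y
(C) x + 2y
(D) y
D

The map is reflection across the y-axis: T(x,y) = (-x, y).
Substitute the transformed coordinates into each option and compare with the original:
(A) x + y  ->  (-x) + (y) = -x + y   [differs from x + y: not invariant]
(B) x - y  ->  (-x) - (y) = -x - y   [differs from x - y: not invariant]
(C) x + 2y  ->  (-x) + 2(y) = -x + 2y   [differs from x + 2y: not invariant]
(D) y  ->  (y) = y   [equals y: invariant]

Only option (D), y, is unchanged by the transformation.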